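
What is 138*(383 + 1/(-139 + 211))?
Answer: 634271/12 ≈ 52856.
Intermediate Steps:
138*(383 + 1/(-139 + 211)) = 138*(383 + 1/72) = 138*(27577/72) = 634271/12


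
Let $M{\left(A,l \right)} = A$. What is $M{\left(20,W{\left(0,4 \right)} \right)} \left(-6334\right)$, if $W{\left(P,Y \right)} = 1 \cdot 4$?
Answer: $-126680$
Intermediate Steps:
$W{\left(P,Y \right)} = 4$
$M{\left(20,W{\left(0,4 \right)} \right)} \left(-6334\right) = 20 \left(-6334\right) = -126680$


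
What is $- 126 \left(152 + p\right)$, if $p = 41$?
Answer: $-24318$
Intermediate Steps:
$- 126 \left(152 + p\right) = - 126 \left(152 + 41\right) = \left(-126\right) 193 = -24318$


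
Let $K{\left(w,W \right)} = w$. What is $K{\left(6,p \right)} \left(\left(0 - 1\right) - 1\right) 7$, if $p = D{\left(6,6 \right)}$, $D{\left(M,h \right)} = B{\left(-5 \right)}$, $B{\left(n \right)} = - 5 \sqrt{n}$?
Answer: $-84$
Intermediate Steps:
$D{\left(M,h \right)} = - 5 i \sqrt{5}$ ($D{\left(M,h \right)} = - 5 \sqrt{-5} = - 5 i \sqrt{5}$)
$p = - 5 i \sqrt{5} \approx - 11.18 i$
$K{\left(6,p \right)} \left(\left(0 - 1\right) - 1\right) 7 = 6 \left(\left(0 - 1\right) - 1\right) 7 = 6 \left(-1 - 1\right) 7 = 6 \left(-2\right) 7 = \left(-12\right) 7 = -84$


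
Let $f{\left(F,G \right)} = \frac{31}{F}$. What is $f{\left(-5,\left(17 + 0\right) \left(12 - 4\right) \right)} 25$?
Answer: $-155$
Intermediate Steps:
$f{\left(-5,\left(17 + 0\right) \left(12 - 4\right) \right)} 25 = \frac{31}{-5} \cdot 25 = 31 \left(- \frac{1}{5}\right) 25 = \left(- \frac{31}{5}\right) 25 = -155$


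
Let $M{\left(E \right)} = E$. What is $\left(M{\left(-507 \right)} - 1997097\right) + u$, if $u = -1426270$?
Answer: $-3423874$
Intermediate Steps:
$\left(M{\left(-507 \right)} - 1997097\right) + u = \left(-507 - 1997097\right) - 1426270 = -1997604 - 1426270 = -3423874$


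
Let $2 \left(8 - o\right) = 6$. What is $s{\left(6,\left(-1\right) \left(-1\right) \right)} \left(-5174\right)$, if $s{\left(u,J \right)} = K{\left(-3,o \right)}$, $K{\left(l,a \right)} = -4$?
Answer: $20696$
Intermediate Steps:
$o = 5$ ($o = 8 - 3 = 5$)
$s{\left(u,J \right)} = -4$
$s{\left(6,\left(-1\right) \left(-1\right) \right)} \left(-5174\right) = \left(-4\right) \left(-5174\right) = 20696$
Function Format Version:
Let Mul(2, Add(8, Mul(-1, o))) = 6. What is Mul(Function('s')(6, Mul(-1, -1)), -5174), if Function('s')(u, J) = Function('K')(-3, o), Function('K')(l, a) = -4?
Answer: 20696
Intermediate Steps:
o = 5 (o = Add(8, Mul(Rational(-1, 2), 6)) = Add(8, -3) = 5)
Function('s')(u, J) = -4
Mul(Function('s')(6, Mul(-1, -1)), -5174) = Mul(-4, -5174) = 20696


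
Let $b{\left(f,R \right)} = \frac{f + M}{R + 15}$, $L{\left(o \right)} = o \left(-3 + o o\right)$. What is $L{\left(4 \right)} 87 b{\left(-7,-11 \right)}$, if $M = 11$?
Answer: $4524$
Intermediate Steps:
$L{\left(o \right)} = o \left(-3 + o^{2}\right)$
$b{\left(f,R \right)} = \frac{11 + f}{15 + R}$ ($b{\left(f,R \right)} = \frac{f + 11}{R + 15} = \frac{11 + f}{15 + R}$)
$L{\left(4 \right)} 87 b{\left(-7,-11 \right)} = 4 \left(-3 + 4^{2}\right) 87 \frac{11 - 7}{15 - 11} = 4 \left(-3 + 16\right) 87 \cdot \frac{1}{4} \cdot 4 = 4 \cdot 13 \cdot 87 \cdot \frac{1}{4} \cdot 4 = 52 \cdot 87 \cdot 1 = 4524 \cdot 1 = 4524$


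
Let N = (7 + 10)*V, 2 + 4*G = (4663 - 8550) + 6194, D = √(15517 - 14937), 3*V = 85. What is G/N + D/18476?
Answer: 1383/1156 + √145/9238 ≈ 1.1977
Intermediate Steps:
V = 85/3 (V = (⅓)*85 = 85/3 ≈ 28.333)
D = 2*√145 (D = √580 = 2*√145 ≈ 24.083)
G = 2305/4 (G = -½ + ((4663 - 8550) + 6194)/4 = -½ + (-3887 + 6194)/4 = -½ + (¼)*2307 = -½ + 2307/4 = 2305/4 ≈ 576.25)
N = 1445/3 (N = (7 + 10)*(85/3) = 17*(85/3) = 1445/3 ≈ 481.67)
G/N + D/18476 = 2305/(4*(1445/3)) + (2*√145)/18476 = (2305/4)*(3/1445) + (2*√145)*(1/18476) = 1383/1156 + √145/9238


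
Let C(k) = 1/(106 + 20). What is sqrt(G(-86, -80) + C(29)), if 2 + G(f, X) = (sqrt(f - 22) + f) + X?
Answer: sqrt(-296338 + 10584*I*sqrt(3))/42 ≈ 0.40071 + 12.967*I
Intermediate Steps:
G(f, X) = -2 + X + f + sqrt(-22 + f) (G(f, X) = -2 + ((sqrt(f - 22) + f) + X) = -2 + ((sqrt(-22 + f) + f) + X) = -2 + ((f + sqrt(-22 + f)) + X) = -2 + (X + f + sqrt(-22 + f)) = -2 + X + f + sqrt(-22 + f))
C(k) = 1/126
sqrt(G(-86, -80) + C(29)) = sqrt((-2 - 80 - 86 + sqrt(-22 - 86)) + 1/126) = sqrt((-2 - 80 - 86 + sqrt(-108)) + 1/126) = sqrt((-2 - 80 - 86 + 6*I*sqrt(3)) + 1/126) = sqrt((-168 + 6*I*sqrt(3)) + 1/126) = sqrt(-21167/126 + 6*I*sqrt(3))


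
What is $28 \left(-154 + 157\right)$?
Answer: $84$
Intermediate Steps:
$28 \left(-154 + 157\right) = 28 \cdot 3 = 84$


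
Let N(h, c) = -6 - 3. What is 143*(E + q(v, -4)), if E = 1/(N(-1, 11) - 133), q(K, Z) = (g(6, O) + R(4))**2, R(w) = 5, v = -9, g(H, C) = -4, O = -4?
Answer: 20163/142 ≈ 141.99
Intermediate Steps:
N(h, c) = -9
q(K, Z) = 1 (q(K, Z) = (-4 + 5)**2 = 1**2 = 1)
E = -1/142 (E = 1/(-9 - 133) = 1/(-142) = -1/142 ≈ -0.0070423)
143*(E + q(v, -4)) = 143*(-1/142 + 1) = 143*(141/142) = 20163/142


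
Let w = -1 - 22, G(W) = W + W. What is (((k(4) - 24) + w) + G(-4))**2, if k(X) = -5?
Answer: 3600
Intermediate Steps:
G(W) = 2*W
w = -23
(((k(4) - 24) + w) + G(-4))**2 = (((-5 - 24) - 23) + 2*(-4))**2 = ((-29 - 23) - 8)**2 = (-52 - 8)**2 = (-60)**2 = 3600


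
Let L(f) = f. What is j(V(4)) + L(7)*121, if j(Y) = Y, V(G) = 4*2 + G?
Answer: 859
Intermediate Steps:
V(G) = 8 + G
j(V(4)) + L(7)*121 = (8 + 4) + 7*121 = 12 + 847 = 859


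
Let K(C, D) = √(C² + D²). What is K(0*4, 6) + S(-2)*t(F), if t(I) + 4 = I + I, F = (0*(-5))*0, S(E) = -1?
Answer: 10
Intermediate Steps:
F = 0 (F = 0*0 = 0)
t(I) = -4 + 2*I (t(I) = -4 + (I + I) = -4 + 2*I)
K(0*4, 6) + S(-2)*t(F) = √((0*4)² + 6²) - (-4 + 2*0) = √(0² + 36) - (-4 + 0) = √(0 + 36) - 1*(-4) = √36 + 4 = 6 + 4 = 10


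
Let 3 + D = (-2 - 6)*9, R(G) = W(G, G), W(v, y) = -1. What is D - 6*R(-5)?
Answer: -69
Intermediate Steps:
R(G) = -1
D = -75 (D = -3 + (-2 - 6)*9 = -3 - 8*9 = -3 - 72 = -75)
D - 6*R(-5) = -75 - 6*(-1) = -75 - 1*(-6) = -75 + 6 = -69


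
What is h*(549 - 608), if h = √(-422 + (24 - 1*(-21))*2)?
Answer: -118*I*√83 ≈ -1075.0*I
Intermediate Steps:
h = 2*I*√83 (h = √(-422 + (24 + 21)*2) = √(-422 + 45*2) = √(-422 + 90) = √(-332) = 2*I*√83 ≈ 18.221*I)
h*(549 - 608) = (2*I*√83)*(549 - 608) = (2*I*√83)*(-59) = -118*I*√83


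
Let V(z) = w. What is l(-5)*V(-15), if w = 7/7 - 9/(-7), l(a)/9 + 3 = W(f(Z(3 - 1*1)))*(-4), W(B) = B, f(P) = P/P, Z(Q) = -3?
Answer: -144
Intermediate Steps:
f(P) = 1
l(a) = -63 (l(a) = -27 + 9*(1*(-4)) = -27 + 9*(-4) = -27 - 36 = -63)
w = 16/7 (w = 7*(⅐) - 9*(-⅐) = 1 + 9/7 = 16/7 ≈ 2.2857)
V(z) = 16/7
l(-5)*V(-15) = -63*16/7 = -144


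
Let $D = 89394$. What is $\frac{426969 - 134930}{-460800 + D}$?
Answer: $- \frac{292039}{371406} \approx -0.78631$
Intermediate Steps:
$\frac{426969 - 134930}{-460800 + D} = \frac{426969 - 134930}{-460800 + 89394} = \frac{292039}{-371406} = 292039 \left(- \frac{1}{371406}\right) = - \frac{292039}{371406}$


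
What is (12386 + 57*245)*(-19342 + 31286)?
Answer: 314736344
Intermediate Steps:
(12386 + 57*245)*(-19342 + 31286) = (12386 + 13965)*11944 = 26351*11944 = 314736344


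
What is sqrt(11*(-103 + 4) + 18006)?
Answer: sqrt(16917) ≈ 130.07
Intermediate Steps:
sqrt(11*(-103 + 4) + 18006) = sqrt(11*(-99) + 18006) = sqrt(-1089 + 18006) = sqrt(16917)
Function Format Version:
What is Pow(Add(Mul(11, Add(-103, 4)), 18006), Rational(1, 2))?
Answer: Pow(16917, Rational(1, 2)) ≈ 130.07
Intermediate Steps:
Pow(Add(Mul(11, Add(-103, 4)), 18006), Rational(1, 2)) = Pow(Add(Mul(11, -99), 18006), Rational(1, 2)) = Pow(Add(-1089, 18006), Rational(1, 2)) = Pow(16917, Rational(1, 2))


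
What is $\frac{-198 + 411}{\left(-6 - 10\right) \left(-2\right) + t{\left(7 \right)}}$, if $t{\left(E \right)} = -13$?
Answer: $\frac{213}{19} \approx 11.211$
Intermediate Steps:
$\frac{-198 + 411}{\left(-6 - 10\right) \left(-2\right) + t{\left(7 \right)}} = \frac{-198 + 411}{\left(-6 - 10\right) \left(-2\right) - 13} = \frac{213}{\left(-16\right) \left(-2\right) - 13} = \frac{213}{32 - 13} = \frac{213}{19}$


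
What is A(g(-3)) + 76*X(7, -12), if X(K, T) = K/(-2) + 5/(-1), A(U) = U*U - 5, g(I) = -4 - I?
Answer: -650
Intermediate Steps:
A(U) = -5 + U² (A(U) = U² - 5 = -5 + U²)
X(K, T) = -5 - K/2 (X(K, T) = K*(-½) + 5*(-1) = -K/2 - 5 = -5 - K/2)
A(g(-3)) + 76*X(7, -12) = (-5 + (-4 - 1*(-3))²) + 76*(-5 - ½*7) = (-5 + (-4 + 3)²) + 76*(-5 - 7/2) = (-5 + (-1)²) + 76*(-17/2) = (-5 + 1) - 646 = -4 - 646 = -650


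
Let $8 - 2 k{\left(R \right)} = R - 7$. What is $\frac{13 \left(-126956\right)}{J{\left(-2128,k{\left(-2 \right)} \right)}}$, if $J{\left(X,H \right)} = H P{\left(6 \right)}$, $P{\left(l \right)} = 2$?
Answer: $-97084$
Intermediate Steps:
$k{\left(R \right)} = \frac{15}{2} - \frac{R}{2}$ ($k{\left(R \right)} = 4 - \frac{R - 7}{2} = 4 - \frac{-7 + R}{2} = 4 - \left(- \frac{7}{2} + \frac{R}{2}\right) = \frac{15}{2} - \frac{R}{2}$)
$J{\left(X,H \right)} = 2 H$ ($J{\left(X,H \right)} = H 2 = 2 H$)
$\frac{13 \left(-126956\right)}{J{\left(-2128,k{\left(-2 \right)} \right)}} = \frac{13 \left(-126956\right)}{2 \left(\frac{15}{2} - -1\right)} = - \frac{1650428}{2 \left(\frac{15}{2} + 1\right)} = - \frac{1650428}{2 \cdot \frac{17}{2}} = - \frac{1650428}{17} = \left(-1650428\right) \frac{1}{17} = -97084$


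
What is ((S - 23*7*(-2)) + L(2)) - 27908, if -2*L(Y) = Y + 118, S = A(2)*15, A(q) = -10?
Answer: -27796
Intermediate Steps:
S = -150 (S = -10*15 = -150)
L(Y) = -59 - Y/2 (L(Y) = -(Y + 118)/2 = -(118 + Y)/2 = -59 - Y/2)
((S - 23*7*(-2)) + L(2)) - 27908 = ((-150 - 23*7*(-2)) + (-59 - 1/2*2)) - 27908 = ((-150 - 161*(-2)) + (-59 - 1)) - 27908 = ((-150 + 322) - 60) - 27908 = (172 - 60) - 27908 = 112 - 27908 = -27796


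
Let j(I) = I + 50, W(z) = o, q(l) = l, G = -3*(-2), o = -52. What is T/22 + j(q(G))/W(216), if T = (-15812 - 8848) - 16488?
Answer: -267616/143 ≈ -1871.4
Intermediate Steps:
G = 6
W(z) = -52
j(I) = 50 + I
T = -41148 (T = -24660 - 16488 = -41148)
T/22 + j(q(G))/W(216) = -41148/22 + (50 + 6)/(-52) = -41148*1/22 + 56*(-1/52) = -20574/11 - 14/13 = -267616/143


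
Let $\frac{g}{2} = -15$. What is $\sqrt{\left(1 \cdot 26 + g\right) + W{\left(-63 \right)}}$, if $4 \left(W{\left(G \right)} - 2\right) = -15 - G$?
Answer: $\sqrt{10} \approx 3.1623$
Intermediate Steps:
$g = -30$ ($g = 2 \left(-15\right) = -30$)
$W{\left(G \right)} = - \frac{7}{4} - \frac{G}{4}$ ($W{\left(G \right)} = 2 + \frac{-15 - G}{4} = 2 - \left(\frac{15}{4} + \frac{G}{4}\right) = - \frac{7}{4} - \frac{G}{4}$)
$\sqrt{\left(1 \cdot 26 + g\right) + W{\left(-63 \right)}} = \sqrt{\left(1 \cdot 26 - 30\right) - -14} = \sqrt{\left(26 - 30\right) + \left(- \frac{7}{4} + \frac{63}{4}\right)} = \sqrt{-4 + 14} = \sqrt{10}$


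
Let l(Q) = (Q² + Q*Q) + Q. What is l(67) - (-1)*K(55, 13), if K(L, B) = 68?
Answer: 9113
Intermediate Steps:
l(Q) = Q + 2*Q² (l(Q) = (Q² + Q²) + Q = 2*Q² + Q = Q + 2*Q²)
l(67) - (-1)*K(55, 13) = 67*(1 + 2*67) - (-1)*68 = 67*(1 + 134) - 1*(-68) = 67*135 + 68 = 9045 + 68 = 9113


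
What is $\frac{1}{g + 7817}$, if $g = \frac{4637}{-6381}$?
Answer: $\frac{6381}{49875640} \approx 0.00012794$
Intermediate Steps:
$g = - \frac{4637}{6381}$ ($g = 4637 \left(- \frac{1}{6381}\right) = - \frac{4637}{6381} \approx -0.72669$)
$\frac{1}{g + 7817} = \frac{1}{- \frac{4637}{6381} + 7817} = \frac{1}{\frac{49875640}{6381}} = \frac{6381}{49875640}$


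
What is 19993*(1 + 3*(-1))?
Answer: -39986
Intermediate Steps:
19993*(1 + 3*(-1)) = 19993*(1 - 3) = 19993*(-2) = -39986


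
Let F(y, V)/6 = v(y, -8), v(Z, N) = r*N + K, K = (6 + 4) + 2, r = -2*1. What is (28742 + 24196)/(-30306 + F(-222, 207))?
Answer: -8823/5023 ≈ -1.7565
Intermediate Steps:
r = -2
K = 12 (K = 10 + 2 = 12)
v(Z, N) = 12 - 2*N (v(Z, N) = -2*N + 12 = 12 - 2*N)
F(y, V) = 168 (F(y, V) = 6*(12 - 2*(-8)) = 6*(12 + 16) = 6*28 = 168)
(28742 + 24196)/(-30306 + F(-222, 207)) = (28742 + 24196)/(-30306 + 168) = 52938/(-30138) = 52938*(-1/30138) = -8823/5023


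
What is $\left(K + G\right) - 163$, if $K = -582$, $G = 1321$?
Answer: $576$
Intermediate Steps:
$\left(K + G\right) - 163 = \left(-582 + 1321\right) - 163 = 739 - 163 = 576$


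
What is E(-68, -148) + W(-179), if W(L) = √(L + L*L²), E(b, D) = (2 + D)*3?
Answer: -438 + I*√5735518 ≈ -438.0 + 2394.9*I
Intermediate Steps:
E(b, D) = 6 + 3*D
W(L) = √(L + L³)
E(-68, -148) + W(-179) = (6 + 3*(-148)) + √(-179 + (-179)³) = (6 - 444) + √(-179 - 5735339) = -438 + √(-5735518) = -438 + I*√5735518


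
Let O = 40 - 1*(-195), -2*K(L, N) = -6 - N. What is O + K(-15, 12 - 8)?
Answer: 240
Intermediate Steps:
K(L, N) = 3 + N/2 (K(L, N) = -(-6 - N)/2 = 3 + N/2)
O = 235 (O = 40 + 195 = 235)
O + K(-15, 12 - 8) = 235 + (3 + (12 - 8)/2) = 235 + (3 + (1/2)*4) = 235 + (3 + 2) = 235 + 5 = 240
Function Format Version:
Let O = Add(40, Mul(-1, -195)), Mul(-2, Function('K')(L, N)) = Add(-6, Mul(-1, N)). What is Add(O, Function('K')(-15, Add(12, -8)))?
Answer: 240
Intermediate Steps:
Function('K')(L, N) = Add(3, Mul(Rational(1, 2), N)) (Function('K')(L, N) = Mul(Rational(-1, 2), Add(-6, Mul(-1, N))) = Add(3, Mul(Rational(1, 2), N)))
O = 235 (O = Add(40, 195) = 235)
Add(O, Function('K')(-15, Add(12, -8))) = Add(235, Add(3, Mul(Rational(1, 2), Add(12, -8)))) = Add(235, Add(3, Mul(Rational(1, 2), 4))) = Add(235, Add(3, 2)) = Add(235, 5) = 240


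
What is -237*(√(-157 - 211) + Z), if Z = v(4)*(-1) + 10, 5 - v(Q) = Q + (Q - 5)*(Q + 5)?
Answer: -948*I*√23 ≈ -4546.4*I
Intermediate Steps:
v(Q) = 5 - Q - (-5 + Q)*(5 + Q) (v(Q) = 5 - (Q + (Q - 5)*(Q + 5)) = 5 - (Q + (-5 + Q)*(5 + Q)) = 5 + (-Q - (-5 + Q)*(5 + Q)) = 5 - Q - (-5 + Q)*(5 + Q))
Z = 0 (Z = (30 - 1*4 - 1*4²)*(-1) + 10 = (30 - 4 - 1*16)*(-1) + 10 = (30 - 4 - 16)*(-1) + 10 = 10*(-1) + 10 = -10 + 10 = 0)
-237*(√(-157 - 211) + Z) = -237*(√(-157 - 211) + 0) = -237*(√(-368) + 0) = -237*(4*I*√23 + 0) = -948*I*√23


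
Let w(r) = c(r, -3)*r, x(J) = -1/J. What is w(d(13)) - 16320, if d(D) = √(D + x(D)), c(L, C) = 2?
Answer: -16320 + 4*√546/13 ≈ -16313.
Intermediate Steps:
d(D) = √(D - 1/D)
w(r) = 2*r
w(d(13)) - 16320 = 2*√(13 - 1/13) - 16320 = 2*√(168/13) - 16320 = 2*(2*√546/13) - 16320 = 4*√546/13 - 16320 = -16320 + 4*√546/13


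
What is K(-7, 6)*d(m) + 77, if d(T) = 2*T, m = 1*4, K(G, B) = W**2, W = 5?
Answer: 277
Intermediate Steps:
K(G, B) = 25 (K(G, B) = 5**2 = 25)
m = 4
K(-7, 6)*d(m) + 77 = 25*(2*4) + 77 = 25*8 + 77 = 200 + 77 = 277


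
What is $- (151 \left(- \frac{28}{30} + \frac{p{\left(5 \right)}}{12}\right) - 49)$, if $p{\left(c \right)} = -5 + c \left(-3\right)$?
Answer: $\frac{2208}{5} \approx 441.6$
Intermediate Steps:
$p{\left(c \right)} = -5 - 3 c$
$- (151 \left(- \frac{28}{30} + \frac{p{\left(5 \right)}}{12}\right) - 49) = - (151 \left(- \frac{28}{30} + \frac{-5 - 15}{12}\right) - 49) = - (151 \left(\left(-28\right) \frac{1}{30} + \left(-5 - 15\right) \frac{1}{12}\right) - 49) = - (151 \left(- \frac{14}{15} - \frac{5}{3}\right) - 49) = - (151 \left(- \frac{13}{5}\right) - 49) = - (- \frac{1963}{5} - 49) = \left(-1\right) \left(- \frac{2208}{5}\right) = \frac{2208}{5}$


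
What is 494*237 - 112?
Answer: 116966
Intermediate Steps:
494*237 - 112 = 117078 - 112 = 116966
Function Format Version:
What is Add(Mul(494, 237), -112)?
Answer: 116966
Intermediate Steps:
Add(Mul(494, 237), -112) = Add(117078, -112) = 116966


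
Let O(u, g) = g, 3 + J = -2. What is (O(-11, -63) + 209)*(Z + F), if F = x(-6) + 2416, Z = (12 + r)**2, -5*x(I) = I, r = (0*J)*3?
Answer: 1869676/5 ≈ 3.7394e+5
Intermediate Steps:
J = -5 (J = -3 - 2 = -5)
r = 0 (r = (0*(-5))*3 = 0*3 = 0)
x(I) = -I/5
Z = 144 (Z = (12 + 0)**2 = 12**2 = 144)
F = 12086/5 (F = -1/5*(-6) + 2416 = 6/5 + 2416 = 12086/5 ≈ 2417.2)
(O(-11, -63) + 209)*(Z + F) = (-63 + 209)*(144 + 12086/5) = 146*(12806/5) = 1869676/5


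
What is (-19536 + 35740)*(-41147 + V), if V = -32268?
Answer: -1189616660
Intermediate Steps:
(-19536 + 35740)*(-41147 + V) = (-19536 + 35740)*(-41147 - 32268) = 16204*(-73415) = -1189616660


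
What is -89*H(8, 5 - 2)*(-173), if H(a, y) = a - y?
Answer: 76985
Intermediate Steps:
-89*H(8, 5 - 2)*(-173) = -89*(8 - (5 - 2))*(-173) = -89*(8 - 1*3)*(-173) = -89*(8 - 3)*(-173) = -89*5*(-173) = -445*(-173) = 76985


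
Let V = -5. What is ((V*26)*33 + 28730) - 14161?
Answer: 10279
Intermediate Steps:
((V*26)*33 + 28730) - 14161 = (-5*26*33 + 28730) - 14161 = (-130*33 + 28730) - 14161 = (-4290 + 28730) - 14161 = 24440 - 14161 = 10279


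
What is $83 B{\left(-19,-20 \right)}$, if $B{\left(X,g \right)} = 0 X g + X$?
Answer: $-1577$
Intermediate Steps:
$B{\left(X,g \right)} = X$ ($B{\left(X,g \right)} = 0 g + X = 0 + X = X$)
$83 B{\left(-19,-20 \right)} = 83 \left(-19\right) = -1577$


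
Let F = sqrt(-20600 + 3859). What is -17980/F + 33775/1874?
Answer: 33775/1874 + 17980*I*sqrt(16741)/16741 ≈ 18.023 + 138.96*I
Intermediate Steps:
F = I*sqrt(16741) (F = sqrt(-16741) = I*sqrt(16741) ≈ 129.39*I)
-17980/F + 33775/1874 = -17980*(-I*sqrt(16741)/16741) + 33775/1874 = -(-17980)*I*sqrt(16741)/16741 + 33775*(1/1874) = 17980*I*sqrt(16741)/16741 + 33775/1874 = 33775/1874 + 17980*I*sqrt(16741)/16741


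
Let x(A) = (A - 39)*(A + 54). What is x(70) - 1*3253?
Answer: 591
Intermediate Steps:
x(A) = (-39 + A)*(54 + A)
x(70) - 1*3253 = (-2106 + 70**2 + 15*70) - 1*3253 = (-2106 + 4900 + 1050) - 3253 = 3844 - 3253 = 591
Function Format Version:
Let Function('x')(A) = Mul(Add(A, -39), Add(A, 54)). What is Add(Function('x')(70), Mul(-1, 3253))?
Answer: 591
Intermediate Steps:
Function('x')(A) = Mul(Add(-39, A), Add(54, A))
Add(Function('x')(70), Mul(-1, 3253)) = Add(Add(-2106, Pow(70, 2), Mul(15, 70)), Mul(-1, 3253)) = Add(Add(-2106, 4900, 1050), -3253) = Add(3844, -3253) = 591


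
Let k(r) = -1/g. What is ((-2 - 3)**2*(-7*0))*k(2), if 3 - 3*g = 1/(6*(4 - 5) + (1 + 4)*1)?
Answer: 0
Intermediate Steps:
g = 4/3 (g = 1 - 1/(3*(6*(4 - 5) + (1 + 4)*1)) = 1 - 1/(3*(6*(-1) + 5*1)) = 1 - 1/(3*(-6 + 5)) = 1 - 1/3/(-1) = 1 - 1/3*(-1) = 1 + 1/3 = 4/3 ≈ 1.3333)
k(r) = -3/4 (k(r) = -1/4/3 = -1*3/4 = -3/4)
((-2 - 3)**2*(-7*0))*k(2) = ((-2 - 3)**2*(-7*0))*(-3/4) = ((-5)**2*0)*(-3/4) = (25*0)*(-3/4) = 0*(-3/4) = 0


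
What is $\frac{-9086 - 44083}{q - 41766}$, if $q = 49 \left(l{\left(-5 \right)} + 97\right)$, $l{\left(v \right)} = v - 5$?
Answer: $\frac{17723}{12501} \approx 1.4177$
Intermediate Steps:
$l{\left(v \right)} = -5 + v$
$q = 4263$ ($q = 49 \left(\left(-5 - 5\right) + 97\right) = 49 \left(-10 + 97\right) = 49 \cdot 87 = 4263$)
$\frac{-9086 - 44083}{q - 41766} = \frac{-9086 - 44083}{4263 - 41766} = - \frac{53169}{-37503} = \left(-53169\right) \left(- \frac{1}{37503}\right) = \frac{17723}{12501}$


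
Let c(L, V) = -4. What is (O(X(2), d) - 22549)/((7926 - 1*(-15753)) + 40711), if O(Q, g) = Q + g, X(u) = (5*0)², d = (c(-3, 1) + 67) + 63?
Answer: -22423/64390 ≈ -0.34824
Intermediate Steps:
d = 126 (d = (-4 + 67) + 63 = 63 + 63 = 126)
X(u) = 0 (X(u) = 0² = 0)
(O(X(2), d) - 22549)/((7926 - 1*(-15753)) + 40711) = ((0 + 126) - 22549)/((7926 - 1*(-15753)) + 40711) = (126 - 22549)/((7926 + 15753) + 40711) = -22423/(23679 + 40711) = -22423/64390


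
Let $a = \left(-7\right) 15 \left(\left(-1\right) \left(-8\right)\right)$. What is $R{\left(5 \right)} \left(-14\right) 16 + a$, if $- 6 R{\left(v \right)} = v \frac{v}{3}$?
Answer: $- \frac{4760}{9} \approx -528.89$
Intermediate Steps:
$a = -840$ ($a = \left(-105\right) 8 = -840$)
$R{\left(v \right)} = - \frac{v^{2}}{18}$ ($R{\left(v \right)} = - \frac{v \frac{v}{3}}{6} = - \frac{\frac{1}{3} v^{2}}{6} = - \frac{v^{2}}{18}$)
$R{\left(5 \right)} \left(-14\right) 16 + a = - \frac{5^{2}}{18} \left(-14\right) 16 - 840 = \left(- \frac{1}{18}\right) 25 \left(-14\right) 16 - 840 = \left(- \frac{25}{18}\right) \left(-14\right) 16 - 840 = \frac{175}{9} \cdot 16 - 840 = \frac{2800}{9} - 840 = - \frac{4760}{9}$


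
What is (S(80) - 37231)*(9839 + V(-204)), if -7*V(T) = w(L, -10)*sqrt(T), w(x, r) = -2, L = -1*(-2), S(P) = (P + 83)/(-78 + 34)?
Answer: -16119499353/44 - 1638327*I*sqrt(51)/77 ≈ -3.6635e+8 - 1.5195e+5*I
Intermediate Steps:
S(P) = -83/44 - P/44 (S(P) = (83 + P)/(-44) = (83 + P)*(-1/44) = -83/44 - P/44)
L = 2
V(T) = 2*sqrt(T)/7 (V(T) = -(-2)*sqrt(T)/7 = 2*sqrt(T)/7)
(S(80) - 37231)*(9839 + V(-204)) = ((-83/44 - 1/44*80) - 37231)*(9839 + 2*sqrt(-204)/7) = ((-83/44 - 20/11) - 37231)*(9839 + 2*(2*I*sqrt(51))/7) = (-163/44 - 37231)*(9839 + 4*I*sqrt(51)/7) = -1638327*(9839 + 4*I*sqrt(51)/7)/44 = -16119499353/44 - 1638327*I*sqrt(51)/77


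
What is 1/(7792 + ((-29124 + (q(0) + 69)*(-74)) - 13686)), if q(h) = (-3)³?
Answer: -1/38126 ≈ -2.6229e-5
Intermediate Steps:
q(h) = -27
1/(7792 + ((-29124 + (q(0) + 69)*(-74)) - 13686)) = 1/(7792 + ((-29124 + (-27 + 69)*(-74)) - 13686)) = 1/(7792 + ((-29124 + 42*(-74)) - 13686)) = 1/(7792 + ((-29124 - 3108) - 13686)) = 1/(7792 + (-32232 - 13686)) = 1/(7792 - 45918) = 1/(-38126) = -1/38126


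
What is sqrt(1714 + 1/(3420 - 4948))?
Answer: 3*sqrt(111161618)/764 ≈ 41.400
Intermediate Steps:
sqrt(1714 + 1/(3420 - 4948)) = sqrt(1714 + 1/(-1528)) = sqrt(1714 - 1/1528) = sqrt(2618991/1528) = 3*sqrt(111161618)/764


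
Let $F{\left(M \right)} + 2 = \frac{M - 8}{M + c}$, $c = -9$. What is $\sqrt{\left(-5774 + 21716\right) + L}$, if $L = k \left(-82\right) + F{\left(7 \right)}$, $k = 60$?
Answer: $\frac{3 \sqrt{4898}}{2} \approx 104.98$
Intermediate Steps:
$F{\left(M \right)} = -2 + \frac{-8 + M}{-9 + M}$ ($F{\left(M \right)} = -2 + \frac{M - 8}{M - 9} = -2 + \frac{-8 + M}{-9 + M}$)
$L = - \frac{9843}{2}$ ($L = 60 \left(-82\right) + \frac{10 - 7}{-9 + 7} = -4920 + \frac{10 - 7}{-2} = -4920 - \frac{3}{2} = - \frac{9843}{2} \approx -4921.5$)
$\sqrt{\left(-5774 + 21716\right) + L} = \sqrt{\left(-5774 + 21716\right) - \frac{9843}{2}} = \sqrt{15942 - \frac{9843}{2}} = \sqrt{\frac{22041}{2}} = \frac{3 \sqrt{4898}}{2}$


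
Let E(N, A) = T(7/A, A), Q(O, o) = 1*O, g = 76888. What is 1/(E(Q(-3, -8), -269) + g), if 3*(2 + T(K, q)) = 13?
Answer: 3/230671 ≈ 1.3006e-5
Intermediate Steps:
Q(O, o) = O
T(K, q) = 7/3 (T(K, q) = -2 + (⅓)*13 = -2 + 13/3 = 7/3)
E(N, A) = 7/3
1/(E(Q(-3, -8), -269) + g) = 1/(7/3 + 76888) = 1/(230671/3) = 3/230671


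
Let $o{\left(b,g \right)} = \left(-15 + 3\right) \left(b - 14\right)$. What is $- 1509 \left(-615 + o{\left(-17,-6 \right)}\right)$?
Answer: $366687$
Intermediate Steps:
$o{\left(b,g \right)} = 168 - 12 b$ ($o{\left(b,g \right)} = - 12 \left(-14 + b\right) = 168 - 12 b$)
$- 1509 \left(-615 + o{\left(-17,-6 \right)}\right) = - 1509 \left(-615 + \left(168 - -204\right)\right) = - 1509 \left(-615 + \left(168 + 204\right)\right) = - 1509 \left(-615 + 372\right) = \left(-1509\right) \left(-243\right) = 366687$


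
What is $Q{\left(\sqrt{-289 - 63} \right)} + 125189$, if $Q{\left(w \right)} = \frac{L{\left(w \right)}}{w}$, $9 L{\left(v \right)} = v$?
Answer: $\frac{1126702}{9} \approx 1.2519 \cdot 10^{5}$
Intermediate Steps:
$L{\left(v \right)} = \frac{v}{9}$
$Q{\left(w \right)} = \frac{1}{9}$ ($Q{\left(w \right)} = \frac{\frac{1}{9} w}{w} = \frac{1}{9}$)
$Q{\left(\sqrt{-289 - 63} \right)} + 125189 = \frac{1}{9} + 125189 = \frac{1126702}{9}$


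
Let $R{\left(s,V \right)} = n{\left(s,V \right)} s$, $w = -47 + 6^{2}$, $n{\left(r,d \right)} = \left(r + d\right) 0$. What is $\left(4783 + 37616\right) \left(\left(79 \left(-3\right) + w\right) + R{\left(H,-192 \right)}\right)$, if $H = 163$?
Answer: $-10514952$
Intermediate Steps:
$n{\left(r,d \right)} = 0$ ($n{\left(r,d \right)} = \left(d + r\right) 0 = 0$)
$w = -11$ ($w = -47 + 36 = -11$)
$R{\left(s,V \right)} = 0$ ($R{\left(s,V \right)} = 0 s = 0$)
$\left(4783 + 37616\right) \left(\left(79 \left(-3\right) + w\right) + R{\left(H,-192 \right)}\right) = \left(4783 + 37616\right) \left(\left(79 \left(-3\right) - 11\right) + 0\right) = 42399 \left(\left(-237 - 11\right) + 0\right) = 42399 \left(-248 + 0\right) = 42399 \left(-248\right) = -10514952$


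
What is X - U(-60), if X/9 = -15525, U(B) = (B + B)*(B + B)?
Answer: -154125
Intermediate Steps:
U(B) = 4*B² (U(B) = (2*B)*(2*B) = 4*B²)
X = -139725 (X = 9*(-15525) = -139725)
X - U(-60) = -139725 - 4*(-60)² = -139725 - 4*3600 = -139725 - 1*14400 = -139725 - 14400 = -154125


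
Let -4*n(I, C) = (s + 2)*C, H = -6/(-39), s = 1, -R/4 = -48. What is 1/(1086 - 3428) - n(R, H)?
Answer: 1750/15223 ≈ 0.11496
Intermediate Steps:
R = 192 (R = -4*(-48) = 192)
H = 2/13 (H = -6*(-1/39) = 2/13 ≈ 0.15385)
n(I, C) = -3*C/4 (n(I, C) = -(1 + 2)*C/4 = -3*C/4)
1/(1086 - 3428) - n(R, H) = 1/(1086 - 3428) - (-3)*2/(4*13) = 1/(-2342) - 1*(-3/26) = -1/2342 + 3/26 = 1750/15223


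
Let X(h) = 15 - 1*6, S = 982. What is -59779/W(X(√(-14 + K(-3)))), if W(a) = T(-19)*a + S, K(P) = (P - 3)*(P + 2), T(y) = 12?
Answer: -59779/1090 ≈ -54.843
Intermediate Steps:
K(P) = (-3 + P)*(2 + P)
X(h) = 9 (X(h) = 15 - 6 = 9)
W(a) = 982 + 12*a (W(a) = 12*a + 982 = 982 + 12*a)
-59779/W(X(√(-14 + K(-3)))) = -59779/(982 + 12*9) = -59779/(982 + 108) = -59779/1090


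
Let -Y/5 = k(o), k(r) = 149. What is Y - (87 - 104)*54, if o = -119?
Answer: 173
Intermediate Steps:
Y = -745 (Y = -5*149 = -745)
Y - (87 - 104)*54 = -745 - (87 - 104)*54 = -745 - (-17)*54 = -745 - 1*(-918) = -745 + 918 = 173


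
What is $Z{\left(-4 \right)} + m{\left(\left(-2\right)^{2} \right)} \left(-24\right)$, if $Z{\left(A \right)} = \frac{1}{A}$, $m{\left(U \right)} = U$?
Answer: $- \frac{385}{4} \approx -96.25$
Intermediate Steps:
$Z{\left(-4 \right)} + m{\left(\left(-2\right)^{2} \right)} \left(-24\right) = \frac{1}{-4} + \left(-2\right)^{2} \left(-24\right) = - \frac{1}{4} + 4 \left(-24\right) = - \frac{1}{4} - 96 = - \frac{385}{4}$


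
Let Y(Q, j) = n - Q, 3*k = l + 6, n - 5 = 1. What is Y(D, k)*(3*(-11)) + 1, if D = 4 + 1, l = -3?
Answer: -32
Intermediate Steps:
n = 6 (n = 5 + 1 = 6)
D = 5
k = 1 (k = (-3 + 6)/3 = (⅓)*3 = 1)
Y(Q, j) = 6 - Q
Y(D, k)*(3*(-11)) + 1 = (6 - 1*5)*(3*(-11)) + 1 = (6 - 5)*(-33) + 1 = 1*(-33) + 1 = -33 + 1 = -32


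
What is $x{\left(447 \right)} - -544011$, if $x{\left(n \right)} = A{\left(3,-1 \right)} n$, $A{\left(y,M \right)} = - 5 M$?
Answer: $546246$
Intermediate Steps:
$x{\left(n \right)} = 5 n$ ($x{\left(n \right)} = \left(-5\right) \left(-1\right) n = 5 n$)
$x{\left(447 \right)} - -544011 = 5 \cdot 447 - -544011 = 2235 + 544011 = 546246$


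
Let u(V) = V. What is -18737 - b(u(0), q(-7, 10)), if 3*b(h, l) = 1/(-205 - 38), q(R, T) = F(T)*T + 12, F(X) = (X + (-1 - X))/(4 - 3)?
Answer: -13659272/729 ≈ -18737.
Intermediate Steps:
F(X) = -1 (F(X) = -1/1 = -1*1 = -1)
q(R, T) = 12 - T (q(R, T) = -T + 12 = 12 - T)
b(h, l) = -1/729 (b(h, l) = 1/(3*(-205 - 38)) = (1/3)/(-243) = (1/3)*(-1/243) = -1/729)
-18737 - b(u(0), q(-7, 10)) = -18737 - 1*(-1/729) = -18737 + 1/729 = -13659272/729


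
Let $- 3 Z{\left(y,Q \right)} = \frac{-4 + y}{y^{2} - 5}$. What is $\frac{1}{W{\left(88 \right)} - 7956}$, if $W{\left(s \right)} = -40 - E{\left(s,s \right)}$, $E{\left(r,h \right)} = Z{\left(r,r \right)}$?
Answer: $- \frac{7739}{61881016} \approx -0.00012506$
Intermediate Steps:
$Z{\left(y,Q \right)} = - \frac{-4 + y}{3 \left(-5 + y^{2}\right)}$ ($Z{\left(y,Q \right)} = - \frac{\left(-4 + y\right) \frac{1}{y^{2} - 5}}{3} = - \frac{\left(-4 + y\right) \frac{1}{-5 + y^{2}}}{3} = - \frac{\frac{1}{-5 + y^{2}} \left(-4 + y\right)}{3} = - \frac{-4 + y}{3 \left(-5 + y^{2}\right)}$)
$E{\left(r,h \right)} = \frac{4 - r}{3 \left(-5 + r^{2}\right)}$
$W{\left(s \right)} = -40 - \frac{4 - s}{3 \left(-5 + s^{2}\right)}$
$\frac{1}{W{\left(88 \right)} - 7956} = \frac{1}{\frac{596 + 88 - 120 \cdot 88^{2}}{3 \left(-5 + 88^{2}\right)} - 7956} = \frac{1}{\frac{596 + 88 - 929280}{3 \left(-5 + 7744\right)} - 7956} = \frac{1}{\frac{596 + 88 - 929280}{3 \cdot 7739} - 7956} = \frac{1}{\frac{1}{3} \cdot \frac{1}{7739} \left(-928596\right) - 7956} = \frac{1}{- \frac{309532}{7739} - 7956} = \frac{1}{- \frac{61881016}{7739}} = - \frac{7739}{61881016}$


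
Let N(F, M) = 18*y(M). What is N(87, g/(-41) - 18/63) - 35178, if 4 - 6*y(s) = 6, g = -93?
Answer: -35184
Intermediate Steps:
y(s) = -⅓ (y(s) = ⅔ - ⅙*6 = ⅔ - 1 = -⅓)
N(F, M) = -6 (N(F, M) = 18*(-⅓) = -6)
N(87, g/(-41) - 18/63) - 35178 = -6 - 35178 = -35184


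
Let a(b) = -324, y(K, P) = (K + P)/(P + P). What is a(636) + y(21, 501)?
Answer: -54021/167 ≈ -323.48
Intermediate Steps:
y(K, P) = (K + P)/(2*P) (y(K, P) = (K + P)/((2*P)) = (K + P)*(1/(2*P)) = (K + P)/(2*P))
a(636) + y(21, 501) = -324 + (½)*(21 + 501)/501 = -324 + (½)*(1/501)*522 = -324 + 87/167 = -54021/167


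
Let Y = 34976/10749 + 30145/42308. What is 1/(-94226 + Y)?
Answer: -454768692/42849230979179 ≈ -1.0613e-5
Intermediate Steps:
Y = 1803793213/454768692 (Y = 34976*(1/10749) + 30145*(1/42308) = 34976/10749 + 30145/42308 = 1803793213/454768692 ≈ 3.9664)
1/(-94226 + Y) = 1/(-94226 + 1803793213/454768692) = 1/(-42849230979179/454768692) = -454768692/42849230979179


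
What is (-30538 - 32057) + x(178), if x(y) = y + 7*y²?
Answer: 159371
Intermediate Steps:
(-30538 - 32057) + x(178) = (-30538 - 32057) + 178*(1 + 7*178) = -62595 + 178*(1 + 1246) = -62595 + 178*1247 = -62595 + 221966 = 159371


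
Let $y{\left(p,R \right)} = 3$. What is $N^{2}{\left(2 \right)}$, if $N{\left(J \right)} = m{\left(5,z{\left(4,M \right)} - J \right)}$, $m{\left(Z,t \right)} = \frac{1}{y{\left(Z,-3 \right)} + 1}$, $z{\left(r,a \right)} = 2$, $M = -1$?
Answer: $\frac{1}{16} \approx 0.0625$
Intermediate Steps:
$m{\left(Z,t \right)} = \frac{1}{4}$ ($m{\left(Z,t \right)} = \frac{1}{3 + 1} = \frac{1}{4}$)
$N{\left(J \right)} = \frac{1}{4}$
$N^{2}{\left(2 \right)} = \left(\frac{1}{4}\right)^{2} = \frac{1}{16}$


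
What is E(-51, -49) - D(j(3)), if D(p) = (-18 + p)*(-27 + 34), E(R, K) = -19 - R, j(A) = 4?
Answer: 130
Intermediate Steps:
D(p) = -126 + 7*p (D(p) = (-18 + p)*7 = -126 + 7*p)
E(-51, -49) - D(j(3)) = (-19 - 1*(-51)) - (-126 + 7*4) = (-19 + 51) - (-126 + 28) = 32 - 1*(-98) = 32 + 98 = 130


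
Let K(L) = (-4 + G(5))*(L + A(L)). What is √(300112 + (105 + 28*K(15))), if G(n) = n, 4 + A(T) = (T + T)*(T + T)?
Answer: 5*√13029 ≈ 570.72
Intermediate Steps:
A(T) = -4 + 4*T² (A(T) = -4 + (T + T)*(T + T) = -4 + (2*T)*(2*T) = -4 + 4*T²)
K(L) = -4 + L + 4*L² (K(L) = (-4 + 5)*(L + (-4 + 4*L²)) = 1*(-4 + L + 4*L²) = -4 + L + 4*L²)
√(300112 + (105 + 28*K(15))) = √(300112 + (105 + 28*(-4 + 15 + 4*15²))) = √(300112 + (105 + 28*(-4 + 15 + 4*225))) = √(300112 + (105 + 28*(-4 + 15 + 900))) = √(300112 + (105 + 28*911)) = √(300112 + (105 + 25508)) = √(300112 + 25613) = √325725 = 5*√13029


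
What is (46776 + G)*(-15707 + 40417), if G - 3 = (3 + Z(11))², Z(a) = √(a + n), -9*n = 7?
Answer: 10407456640/9 + 98840*√23 ≈ 1.1569e+9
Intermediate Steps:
n = -7/9 (n = -⅑*7 = -7/9 ≈ -0.77778)
Z(a) = √(-7/9 + a) (Z(a) = √(a - 7/9) = √(-7/9 + a))
G = 3 + (3 + 2*√23/3)² (G = 3 + (3 + √(-7 + 9*11)/3)² = 3 + (3 + √(-7 + 99)/3)² = 3 + (3 + √92/3)² = 3 + (3 + (2*√23)/3)² = 3 + (3 + 2*√23/3)² ≈ 41.406)
(46776 + G)*(-15707 + 40417) = (46776 + (200/9 + 4*√23))*(-15707 + 40417) = (421184/9 + 4*√23)*24710 = 10407456640/9 + 98840*√23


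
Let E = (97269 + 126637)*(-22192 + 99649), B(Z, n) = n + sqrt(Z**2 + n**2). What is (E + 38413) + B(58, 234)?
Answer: 17343125689 + 2*sqrt(14530) ≈ 1.7343e+10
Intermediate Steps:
E = 17343087042 (E = 223906*77457 = 17343087042)
(E + 38413) + B(58, 234) = (17343087042 + 38413) + (234 + sqrt(58**2 + 234**2)) = 17343125455 + (234 + sqrt(3364 + 54756)) = 17343125455 + (234 + sqrt(58120)) = 17343125455 + (234 + 2*sqrt(14530)) = 17343125689 + 2*sqrt(14530)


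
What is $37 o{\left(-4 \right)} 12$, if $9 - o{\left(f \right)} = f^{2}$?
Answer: $-3108$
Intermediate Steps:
$o{\left(f \right)} = 9 - f^{2}$
$37 o{\left(-4 \right)} 12 = 37 \left(9 - \left(-4\right)^{2}\right) 12 = 37 \left(9 - 16\right) 12 = 37 \left(-7\right) 12 = \left(-259\right) 12 = -3108$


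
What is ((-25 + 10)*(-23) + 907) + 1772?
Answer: 3024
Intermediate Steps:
((-25 + 10)*(-23) + 907) + 1772 = (-15*(-23) + 907) + 1772 = (345 + 907) + 1772 = 1252 + 1772 = 3024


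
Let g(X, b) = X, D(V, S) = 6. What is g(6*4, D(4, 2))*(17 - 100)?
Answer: -1992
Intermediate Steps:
g(6*4, D(4, 2))*(17 - 100) = (6*4)*(17 - 100) = 24*(-83) = -1992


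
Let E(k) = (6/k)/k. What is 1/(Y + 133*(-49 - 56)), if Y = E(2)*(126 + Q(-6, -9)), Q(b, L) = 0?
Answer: -1/13776 ≈ -7.2590e-5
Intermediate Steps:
E(k) = 6/k**2
Y = 189 (Y = (6/2**2)*(126 + 0) = (6*(1/4))*126 = (3/2)*126 = 189)
1/(Y + 133*(-49 - 56)) = 1/(189 + 133*(-49 - 56)) = 1/(189 + 133*(-105)) = 1/(189 - 13965) = 1/(-13776) = -1/13776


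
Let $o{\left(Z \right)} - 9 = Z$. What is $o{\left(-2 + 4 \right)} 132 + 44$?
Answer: $1496$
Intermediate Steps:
$o{\left(Z \right)} = 9 + Z$
$o{\left(-2 + 4 \right)} 132 + 44 = \left(9 + \left(-2 + 4\right)\right) 132 + 44 = \left(9 + 2\right) 132 + 44 = 11 \cdot 132 + 44 = 1452 + 44 = 1496$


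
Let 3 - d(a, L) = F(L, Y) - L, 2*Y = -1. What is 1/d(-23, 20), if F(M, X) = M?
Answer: ⅓ ≈ 0.33333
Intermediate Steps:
Y = -½ (Y = (½)*(-1) = -½ ≈ -0.50000)
d(a, L) = 3 (d(a, L) = 3 - (L - L) = 3 - 1*0 = 3 + 0 = 3)
1/d(-23, 20) = 1/3 = ⅓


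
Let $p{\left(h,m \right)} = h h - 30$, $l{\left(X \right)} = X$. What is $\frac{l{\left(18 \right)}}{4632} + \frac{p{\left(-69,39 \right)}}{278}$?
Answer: $\frac{1826583}{107308} \approx 17.022$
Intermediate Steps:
$p{\left(h,m \right)} = -30 + h^{2}$ ($p{\left(h,m \right)} = h^{2} - 30 = -30 + h^{2}$)
$\frac{l{\left(18 \right)}}{4632} + \frac{p{\left(-69,39 \right)}}{278} = \frac{18}{4632} + \frac{-30 + \left(-69\right)^{2}}{278} = 18 \cdot \frac{1}{4632} + \left(-30 + 4761\right) \frac{1}{278} = \frac{3}{772} + 4731 \cdot \frac{1}{278} = \frac{3}{772} + \frac{4731}{278} = \frac{1826583}{107308}$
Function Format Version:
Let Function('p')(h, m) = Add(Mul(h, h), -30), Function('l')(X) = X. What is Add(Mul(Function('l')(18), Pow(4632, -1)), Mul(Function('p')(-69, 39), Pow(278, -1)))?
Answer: Rational(1826583, 107308) ≈ 17.022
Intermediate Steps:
Function('p')(h, m) = Add(-30, Pow(h, 2)) (Function('p')(h, m) = Add(Pow(h, 2), -30) = Add(-30, Pow(h, 2)))
Add(Mul(Function('l')(18), Pow(4632, -1)), Mul(Function('p')(-69, 39), Pow(278, -1))) = Add(Mul(18, Pow(4632, -1)), Mul(Add(-30, Pow(-69, 2)), Pow(278, -1))) = Add(Mul(18, Rational(1, 4632)), Mul(Add(-30, 4761), Rational(1, 278))) = Add(Rational(3, 772), Mul(4731, Rational(1, 278))) = Add(Rational(3, 772), Rational(4731, 278)) = Rational(1826583, 107308)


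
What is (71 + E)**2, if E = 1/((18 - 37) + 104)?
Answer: 36433296/7225 ≈ 5042.7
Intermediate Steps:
E = 1/85 (E = 1/(-19 + 104) = 1/85 ≈ 0.011765)
(71 + E)**2 = (71 + 1/85)**2 = (6036/85)**2 = 36433296/7225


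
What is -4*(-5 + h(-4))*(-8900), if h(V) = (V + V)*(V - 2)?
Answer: 1530800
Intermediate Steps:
h(V) = 2*V*(-2 + V) (h(V) = (2*V)*(-2 + V) = 2*V*(-2 + V))
-4*(-5 + h(-4))*(-8900) = -4*(-5 + 2*(-4)*(-2 - 4))*(-8900) = -4*(-5 + 2*(-4)*(-6))*(-8900) = -4*(-5 + 48)*(-8900) = -4*43*(-8900) = -172*(-8900) = 1530800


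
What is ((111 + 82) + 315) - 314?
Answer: 194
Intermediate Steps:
((111 + 82) + 315) - 314 = (193 + 315) - 314 = 508 - 314 = 194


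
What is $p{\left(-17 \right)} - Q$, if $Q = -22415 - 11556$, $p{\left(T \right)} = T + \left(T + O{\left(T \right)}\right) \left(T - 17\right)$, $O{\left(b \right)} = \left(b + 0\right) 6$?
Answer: $38000$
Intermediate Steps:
$O{\left(b \right)} = 6 b$ ($O{\left(b \right)} = b 6 = 6 b$)
$p{\left(T \right)} = T + 7 T \left(-17 + T\right)$ ($p{\left(T \right)} = T + \left(T + 6 T\right) \left(T - 17\right) = T + 7 T \left(-17 + T\right)$)
$Q = -33971$ ($Q = -22415 - 11556 = -33971$)
$p{\left(-17 \right)} - Q = - 17 \left(-118 + 7 \left(-17\right)\right) - -33971 = - 17 \left(-118 - 119\right) + 33971 = \left(-17\right) \left(-237\right) + 33971 = 4029 + 33971 = 38000$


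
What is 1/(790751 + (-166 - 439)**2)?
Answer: 1/1156776 ≈ 8.6447e-7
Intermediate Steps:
1/(790751 + (-166 - 439)**2) = 1/(790751 + (-605)**2) = 1/(790751 + 366025) = 1/1156776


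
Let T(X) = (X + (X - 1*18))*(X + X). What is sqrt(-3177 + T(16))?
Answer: I*sqrt(2729) ≈ 52.24*I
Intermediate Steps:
T(X) = 2*X*(-18 + 2*X) (T(X) = (X + (X - 18))*(2*X) = (X + (-18 + X))*(2*X) = (-18 + 2*X)*(2*X) = 2*X*(-18 + 2*X))
sqrt(-3177 + T(16)) = sqrt(-3177 + 4*16*(-9 + 16)) = sqrt(-3177 + 4*16*7) = sqrt(-3177 + 448) = sqrt(-2729) = I*sqrt(2729)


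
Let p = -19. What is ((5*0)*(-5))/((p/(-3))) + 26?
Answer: 26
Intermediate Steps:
((5*0)*(-5))/((p/(-3))) + 26 = ((5*0)*(-5))/((-19/(-3))) + 26 = (0*(-5))/((-19*(-1/3))) + 26 = 0/(19/3) + 26 = 0*(3/19) + 26 = 0 + 26 = 26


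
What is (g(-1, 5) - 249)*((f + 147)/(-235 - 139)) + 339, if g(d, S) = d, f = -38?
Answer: 77018/187 ≈ 411.86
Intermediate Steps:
(g(-1, 5) - 249)*((f + 147)/(-235 - 139)) + 339 = (-1 - 249)*((-38 + 147)/(-235 - 139)) + 339 = -27250/(-374) + 339 = -27250*(-1)/374 + 339 = -250*(-109/374) + 339 = 13625/187 + 339 = 77018/187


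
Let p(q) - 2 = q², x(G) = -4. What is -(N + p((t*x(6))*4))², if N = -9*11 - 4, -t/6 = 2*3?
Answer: -110008305625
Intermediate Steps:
t = -36 (t = -12*3 = -6*6 = -36)
p(q) = 2 + q²
N = -103 (N = -99 - 4 = -103)
-(N + p((t*x(6))*4))² = -(-103 + (2 + (-36*(-4)*4)²))² = -(-103 + (2 + (144*4)²))² = -(-103 + (2 + 576²))² = -(-103 + (2 + 331776))² = -(-103 + 331778)² = -1*331675² = -1*110008305625 = -110008305625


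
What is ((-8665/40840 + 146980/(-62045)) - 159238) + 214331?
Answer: 5583783722891/101356712 ≈ 55090.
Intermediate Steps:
((-8665/40840 + 146980/(-62045)) - 159238) + 214331 = ((-8665*1/40840 + 146980*(-1/62045)) - 159238) + 214331 = ((-1733/8168 - 29396/12409) - 159238) + 214331 = (-261611325/101356712 - 159238) + 214331 = -16140101716781/101356712 + 214331 = 5583783722891/101356712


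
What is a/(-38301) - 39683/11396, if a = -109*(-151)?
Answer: -243923621/62354028 ≈ -3.9119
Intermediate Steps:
a = 16459
a/(-38301) - 39683/11396 = 16459/(-38301) - 39683/11396 = 16459*(-1/38301) - 39683*1/11396 = -16459/38301 - 5669/1628 = -243923621/62354028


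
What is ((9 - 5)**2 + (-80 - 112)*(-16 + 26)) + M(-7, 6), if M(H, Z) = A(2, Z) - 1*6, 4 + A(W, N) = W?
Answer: -1912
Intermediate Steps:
A(W, N) = -4 + W
M(H, Z) = -8 (M(H, Z) = (-4 + 2) - 1*6 = -2 - 6 = -8)
((9 - 5)**2 + (-80 - 112)*(-16 + 26)) + M(-7, 6) = ((9 - 5)**2 + (-80 - 112)*(-16 + 26)) - 8 = (4**2 - 192*10) - 8 = (16 - 1920) - 8 = -1904 - 8 = -1912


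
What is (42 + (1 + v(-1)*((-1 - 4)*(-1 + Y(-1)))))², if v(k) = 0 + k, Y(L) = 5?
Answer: 3969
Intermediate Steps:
v(k) = k
(42 + (1 + v(-1)*((-1 - 4)*(-1 + Y(-1)))))² = (42 + (1 - (-1 - 4)*(-1 + 5)))² = (42 + (1 - (-5)*4))² = (42 + (1 - 1*(-20)))² = (42 + (1 + 20))² = (42 + 21)² = 63² = 3969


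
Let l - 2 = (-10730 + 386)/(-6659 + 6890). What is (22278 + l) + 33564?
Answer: 4296540/77 ≈ 55799.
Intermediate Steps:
l = -3294/77 (l = 2 + (-10730 + 386)/(-6659 + 6890) = 2 - 10344/231 = 2 - 10344*1/231 = 2 - 3448/77 = -3294/77 ≈ -42.779)
(22278 + l) + 33564 = (22278 - 3294/77) + 33564 = 1712112/77 + 33564 = 4296540/77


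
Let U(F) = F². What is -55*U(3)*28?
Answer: -13860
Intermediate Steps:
-55*U(3)*28 = -55*3²*28 = -55*9*28 = -495*28 = -13860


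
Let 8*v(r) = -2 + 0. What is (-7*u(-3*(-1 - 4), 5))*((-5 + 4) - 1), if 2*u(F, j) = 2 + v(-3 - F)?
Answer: 49/4 ≈ 12.250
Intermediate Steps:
v(r) = -¼ (v(r) = (-2 + 0)/8 = (⅛)*(-2) = -¼)
u(F, j) = 7/8 (u(F, j) = (2 - ¼)/2 = (½)*(7/4) = 7/8)
(-7*u(-3*(-1 - 4), 5))*((-5 + 4) - 1) = (-7*7/8)*((-5 + 4) - 1) = -49*(-1 - 1)/8 = -49/8*(-2) = 49/4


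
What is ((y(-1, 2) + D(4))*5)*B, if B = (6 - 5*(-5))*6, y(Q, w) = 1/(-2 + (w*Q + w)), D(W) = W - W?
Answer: -465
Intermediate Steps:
D(W) = 0
y(Q, w) = 1/(-2 + w + Q*w) (y(Q, w) = 1/(-2 + (Q*w + w)) = 1/(-2 + (w + Q*w)) = 1/(-2 + w + Q*w))
B = 186 (B = (6 + 25)*6 = 31*6 = 186)
((y(-1, 2) + D(4))*5)*B = ((1/(-2 + 2 - 1*2) + 0)*5)*186 = ((1/(-2 + 2 - 2) + 0)*5)*186 = ((1/(-2) + 0)*5)*186 = ((-½ + 0)*5)*186 = -½*5*186 = -5/2*186 = -465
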